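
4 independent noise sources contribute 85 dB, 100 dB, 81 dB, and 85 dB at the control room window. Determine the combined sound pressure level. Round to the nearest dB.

100 dB

For uncorrelated sources the intensities add, so convert each level to linear form, sum, and take 10·log₁₀ of the total.
Σ 10^(L/10) = 10^(85/10) + 10^(100/10) + 10^(81/10) + 10^(85/10) = 1.076e+10.
L_total = 10·log₁₀(1.076e+10) = 100.32 dB.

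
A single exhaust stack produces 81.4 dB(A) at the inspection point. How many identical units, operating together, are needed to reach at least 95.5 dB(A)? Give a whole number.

N identical sources give L₁ + 10·log₁₀ N, so require 10·log₁₀ N ≥ 95.5 − 81.4 = 14.1 dB.
N ≥ 10^(14.1/10) = 25.704, so N = 26.

26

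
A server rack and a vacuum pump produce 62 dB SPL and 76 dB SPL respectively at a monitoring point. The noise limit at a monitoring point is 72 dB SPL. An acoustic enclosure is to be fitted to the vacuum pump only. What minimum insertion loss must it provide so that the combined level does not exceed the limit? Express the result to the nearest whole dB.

4 dB

The untreated sources together contribute 10^(62/10) = 1.585e+06, i.e. 62.00 dB SPL.
The limit corresponds to 10^(72/10) = 1.585e+07; subtracting the fixed part leaves 1.426e+07 for the vacuum pump, i.e. 71.54 dB SPL.
Required insertion loss = 76 − 71.54 = 4.46 dB.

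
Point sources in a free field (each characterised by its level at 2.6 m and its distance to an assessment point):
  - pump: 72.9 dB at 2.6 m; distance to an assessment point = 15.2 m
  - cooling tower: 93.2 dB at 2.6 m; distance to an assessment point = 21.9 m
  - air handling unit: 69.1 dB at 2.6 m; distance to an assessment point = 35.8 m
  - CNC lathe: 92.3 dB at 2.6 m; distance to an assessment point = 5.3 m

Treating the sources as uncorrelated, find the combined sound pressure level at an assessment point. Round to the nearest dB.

86 dB

First find each source's level at the receiver (point-source: −20·log₁₀(r/r_ref)), then combine on an intensity basis.
pump: 72.9 − 20·log₁₀(15.2/2.6) = 72.9 − 15.34 = 57.56 dB.
cooling tower: 93.2 − 20·log₁₀(21.9/2.6) = 93.2 − 18.51 = 74.69 dB.
air handling unit: 69.1 − 20·log₁₀(35.8/2.6) = 69.1 − 22.78 = 46.32 dB.
CNC lathe: 92.3 − 20·log₁₀(5.3/2.6) = 92.3 − 6.19 = 86.11 dB.
Σ 10^(L/10) = 4.388e+08 → L_total = 10·log₁₀(4.388e+08) = 86.42 dB.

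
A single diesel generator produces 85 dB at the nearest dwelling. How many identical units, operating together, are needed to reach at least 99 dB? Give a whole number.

Need L₁ + 10·log₁₀ N ≥ 99, i.e. log₁₀ N ≥ 1.40.
N ≥ 10^(14.0/10) = 25.119, so N = 26.

26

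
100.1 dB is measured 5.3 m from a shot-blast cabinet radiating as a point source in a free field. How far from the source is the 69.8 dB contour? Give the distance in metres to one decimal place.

173.5 m

Point-source spreading drops the level by 20·log₁₀(r₂/r₁); inverting, r₂/r₁ = 10^(ΔL/20).
r₂ = 5.3·10^((100.1−69.8)/20) = 5.3·10^(30.3/20) = 173.49 m.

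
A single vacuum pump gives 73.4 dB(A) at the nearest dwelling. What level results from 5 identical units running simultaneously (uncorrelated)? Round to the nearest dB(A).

With 5 equal, uncorrelated contributions the intensity is 5× that of one unit, giving a rise of 10·log₁₀ 5.
L_total = 73.4 + 10·log₁₀(5) = 73.4 + 6.990 = 80.39 dB(A).

80 dB(A)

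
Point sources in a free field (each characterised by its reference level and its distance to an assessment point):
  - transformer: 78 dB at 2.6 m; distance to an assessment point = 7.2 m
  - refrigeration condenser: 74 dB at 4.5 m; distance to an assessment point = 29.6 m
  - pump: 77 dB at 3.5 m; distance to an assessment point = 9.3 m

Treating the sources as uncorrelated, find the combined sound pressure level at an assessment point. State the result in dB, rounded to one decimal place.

72.0 dB

First find each source's level at the receiver (point-source: −20·log₁₀(r/r_ref)), then combine on an intensity basis.
transformer: 78 − 20·log₁₀(7.2/2.6) = 78 − 8.85 = 69.15 dB.
refrigeration condenser: 74 − 20·log₁₀(29.6/4.5) = 74 − 16.36 = 57.64 dB.
pump: 77 − 20·log₁₀(9.3/3.5) = 77 − 8.49 = 68.51 dB.
Σ 10^(L/10) = 1.591e+07 → L_total = 10·log₁₀(1.591e+07) = 72.02 dB.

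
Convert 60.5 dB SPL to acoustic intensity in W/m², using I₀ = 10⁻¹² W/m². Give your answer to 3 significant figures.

L = 10·log₁₀(I/I₀) ⇒ I = I₀·10^(L/10) = 10⁻¹² × 10^6.05.

1.12e-06 W/m²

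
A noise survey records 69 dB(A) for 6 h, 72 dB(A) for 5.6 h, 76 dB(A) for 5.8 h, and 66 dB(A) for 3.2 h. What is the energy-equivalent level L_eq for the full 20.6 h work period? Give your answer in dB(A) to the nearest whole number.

73 dB(A)

Weight each interval's intensity by its duration and average over T = 20.6 h:
Σ tᵢ·10^(Lᵢ/10) = 6·10^(69/10) + 5.6·10^(72/10) + 5.8·10^(76/10) + 3.2·10^(66/10) = 3.801e+08.
L_eq = 10·log₁₀(3.801e+08/20.6) = 72.66 dB(A).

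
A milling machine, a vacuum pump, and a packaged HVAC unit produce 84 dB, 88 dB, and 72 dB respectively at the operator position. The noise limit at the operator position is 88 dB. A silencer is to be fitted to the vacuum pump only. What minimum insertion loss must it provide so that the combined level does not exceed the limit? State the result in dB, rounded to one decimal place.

2.4 dB

Fixed contribution from the other sources: Σ 10^(L/10) = 10^(84/10) + 10^(72/10) = 2.670e+08 (84.27 dB).
To meet 88 dB overall, the treated vacuum pump may contribute at most 10^(88/10) − 2.670e+08 = 3.639e+08, i.e. 85.61 dB.
Required insertion loss = 88 − 85.61 = 2.39 dB.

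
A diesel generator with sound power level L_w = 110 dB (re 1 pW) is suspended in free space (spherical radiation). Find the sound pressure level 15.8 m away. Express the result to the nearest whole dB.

L_p = L_w − 10·log₁₀(4π·r²) with r = 15.8 m.
4π·r² = 3137 m², 10·log₁₀ of that is 34.965 dB.
L_p = 110 − 34.965 = 75.03 dB.

75 dB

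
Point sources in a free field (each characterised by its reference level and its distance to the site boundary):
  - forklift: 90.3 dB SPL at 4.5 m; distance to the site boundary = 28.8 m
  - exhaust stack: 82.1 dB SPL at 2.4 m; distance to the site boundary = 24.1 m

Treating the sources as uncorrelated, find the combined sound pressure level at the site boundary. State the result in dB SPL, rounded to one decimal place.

Apply inverse-square spreading to bring every level to the receiver, then sum 10^(L/10).
forklift: 90.3 − 20·log₁₀(28.8/4.5) = 90.3 − 16.12 = 74.18 dB SPL.
exhaust stack: 82.1 − 20·log₁₀(24.1/2.4) = 82.1 − 20.04 = 62.06 dB SPL.
Σ 10^(L/10) = 2.777e+07 → L_total = 10·log₁₀(2.777e+07) = 74.44 dB SPL.

74.4 dB SPL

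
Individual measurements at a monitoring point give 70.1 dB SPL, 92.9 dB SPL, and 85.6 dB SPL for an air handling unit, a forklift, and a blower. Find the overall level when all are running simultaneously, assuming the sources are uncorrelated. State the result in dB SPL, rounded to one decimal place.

Incoherent sources combine by intensity addition: L_total = 10·log₁₀(Σ 10^(L_i/10)).
Σ 10^(L/10) = 10^(70.1/10) + 10^(92.9/10) + 10^(85.6/10) = 2.323e+09.
L_total = 10·log₁₀(2.323e+09) = 93.66 dB SPL.

93.7 dB SPL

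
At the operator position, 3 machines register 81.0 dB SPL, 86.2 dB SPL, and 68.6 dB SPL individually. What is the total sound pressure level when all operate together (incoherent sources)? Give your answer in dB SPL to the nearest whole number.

87 dB SPL

Incoherent sources combine by intensity addition: L_total = 10·log₁₀(Σ 10^(L_i/10)).
Σ 10^(L/10) = 10^(81.0/10) + 10^(86.2/10) + 10^(68.6/10) = 5.500e+08.
L_total = 10·log₁₀(5.500e+08) = 87.40 dB SPL.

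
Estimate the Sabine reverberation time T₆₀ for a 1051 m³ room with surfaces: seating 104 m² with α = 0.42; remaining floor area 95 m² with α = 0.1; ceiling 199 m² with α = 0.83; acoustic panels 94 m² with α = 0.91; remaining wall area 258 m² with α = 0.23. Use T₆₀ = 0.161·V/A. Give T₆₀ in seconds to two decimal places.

0.47 s

Summing Sᵢαᵢ: 104·0.42 + 95·0.1 + 199·0.83 + 94·0.91 + 258·0.23 = 363.23 m².
T₆₀ = 0.161·V/A = 0.161·1051/363.23 = 0.466 s.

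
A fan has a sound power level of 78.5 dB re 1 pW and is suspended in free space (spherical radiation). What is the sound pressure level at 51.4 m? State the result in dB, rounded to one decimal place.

The power spreads over a sphere of area 4π·r², so L_p = L_w − 10·log₁₀(4π·r²).
4π·r² = 3.32e+04 m², 10·log₁₀ of that is 45.211 dB.
L_p = 78.5 − 45.211 = 33.29 dB.

33.3 dB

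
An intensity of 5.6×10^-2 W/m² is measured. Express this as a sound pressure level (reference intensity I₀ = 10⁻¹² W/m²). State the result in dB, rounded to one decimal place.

L = 10·log₁₀(I/I₀) = 10·log₁₀(5.6×10^-2/10⁻¹²) = 10·log₁₀(5.6×10^10).
L = 10·(0.7482 + 10) = 107.48 dB.

107.5 dB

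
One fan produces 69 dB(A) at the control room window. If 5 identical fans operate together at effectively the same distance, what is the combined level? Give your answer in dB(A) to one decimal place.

N identical incoherent sources raise the level by 10·log₁₀ N.
L_total = 69 + 10·log₁₀(5) = 69 + 6.990 = 75.99 dB(A).

76.0 dB(A)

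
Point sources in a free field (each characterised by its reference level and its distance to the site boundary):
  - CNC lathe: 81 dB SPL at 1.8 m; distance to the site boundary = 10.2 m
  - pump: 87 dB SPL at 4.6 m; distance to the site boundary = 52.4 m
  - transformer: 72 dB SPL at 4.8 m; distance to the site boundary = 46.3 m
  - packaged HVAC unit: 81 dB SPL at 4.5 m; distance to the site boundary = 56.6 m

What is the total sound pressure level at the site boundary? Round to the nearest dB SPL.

Apply inverse-square spreading to bring every level to the receiver, then sum 10^(L/10).
CNC lathe: 81 − 20·log₁₀(10.2/1.8) = 81 − 15.07 = 65.93 dB SPL.
pump: 87 − 20·log₁₀(52.4/4.6) = 87 − 21.13 = 65.87 dB SPL.
transformer: 72 − 20·log₁₀(46.3/4.8) = 72 − 19.69 = 52.31 dB SPL.
packaged HVAC unit: 81 − 20·log₁₀(56.6/4.5) = 81 − 21.99 = 59.01 dB SPL.
Σ 10^(L/10) = 8.749e+06 → L_total = 10·log₁₀(8.749e+06) = 69.42 dB SPL.

69 dB SPL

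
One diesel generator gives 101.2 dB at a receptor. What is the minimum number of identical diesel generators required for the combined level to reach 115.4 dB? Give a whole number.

N identical sources give L₁ + 10·log₁₀ N, so require 10·log₁₀ N ≥ 115.4 − 101.2 = 14.2 dB.
N ≥ 10^(14.2/10) = 26.303, so N = 27.

27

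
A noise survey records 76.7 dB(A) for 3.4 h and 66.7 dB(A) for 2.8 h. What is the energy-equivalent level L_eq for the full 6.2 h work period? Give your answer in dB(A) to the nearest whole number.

L_eq = 10·log₁₀[(1/T)·Σ tᵢ·10^(Lᵢ/10)] with T = 6.2 h.
Σ tᵢ·10^(Lᵢ/10) = 3.4·10^(76.7/10) + 2.8·10^(66.7/10) = 1.721e+08.
L_eq = 10·log₁₀(1.721e+08/6.2) = 74.43 dB(A).

74 dB(A)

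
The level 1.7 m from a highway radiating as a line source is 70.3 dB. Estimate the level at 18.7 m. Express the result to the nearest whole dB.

Cylindrical spreading from a line source gives a 10·log₁₀(r₂/r₁) drop.
L₂ = 70.3 − 10·log₁₀(18.7/1.7) = 70.3 − 10.414 = 59.89 dB.

60 dB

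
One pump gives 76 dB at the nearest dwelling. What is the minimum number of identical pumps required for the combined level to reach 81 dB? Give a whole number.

4

The shortfall is 81 − 76 = 5.0 dB, and N units add 10·log₁₀ N, so need 10·log₁₀ N ≥ 5.0.
N ≥ 10^(5.0/10) = 3.162, so N = 4.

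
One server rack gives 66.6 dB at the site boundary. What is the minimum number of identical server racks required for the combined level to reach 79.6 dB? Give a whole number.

N identical sources give L₁ + 10·log₁₀ N, so require 10·log₁₀ N ≥ 79.6 − 66.6 = 13.0 dB.
N ≥ 10^(13.0/10) = 19.953, so N = 20.

20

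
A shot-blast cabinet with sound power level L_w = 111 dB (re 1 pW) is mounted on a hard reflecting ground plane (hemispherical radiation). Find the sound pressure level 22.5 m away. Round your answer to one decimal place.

The power spreads over a hemisphere of area 2π·r², so L_p = L_w − 10·log₁₀(2π·r²).
2π·r² = 3181 m², 10·log₁₀ of that is 35.025 dB.
L_p = 111 − 35.025 = 75.97 dB.

76.0 dB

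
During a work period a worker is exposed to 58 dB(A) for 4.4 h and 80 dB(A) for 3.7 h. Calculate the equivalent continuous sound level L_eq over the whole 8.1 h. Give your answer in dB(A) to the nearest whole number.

77 dB(A)

L_eq = 10·log₁₀[(1/T)·Σ tᵢ·10^(Lᵢ/10)] with T = 8.1 h.
Σ tᵢ·10^(Lᵢ/10) = 4.4·10^(58/10) + 3.7·10^(80/10) = 3.728e+08.
L_eq = 10·log₁₀(3.728e+08/8.1) = 76.63 dB(A).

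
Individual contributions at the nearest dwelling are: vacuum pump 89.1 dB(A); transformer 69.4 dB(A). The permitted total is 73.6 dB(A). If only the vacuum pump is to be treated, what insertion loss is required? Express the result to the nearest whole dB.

The untreated sources together contribute 10^(69.4/10) = 8.710e+06, i.e. 69.40 dB(A).
The limit corresponds to 10^(73.6/10) = 2.291e+07; subtracting the fixed part leaves 1.420e+07 for the vacuum pump, i.e. 71.52 dB(A).
Required insertion loss = 89.1 − 71.52 = 17.58 dB.

18 dB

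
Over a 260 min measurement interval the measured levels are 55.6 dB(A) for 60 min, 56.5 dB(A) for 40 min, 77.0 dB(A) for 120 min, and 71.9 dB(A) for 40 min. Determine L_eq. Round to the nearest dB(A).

Weight each interval's intensity by its duration and average over T = 260 min:
Σ tᵢ·10^(Lᵢ/10) = 60·10^(55.6/10) + 40·10^(56.5/10) + 120·10^(77.0/10) + 40·10^(71.9/10) = 6.673e+09.
L_eq = 10·log₁₀(6.673e+09/260) = 74.09 dB(A).

74 dB(A)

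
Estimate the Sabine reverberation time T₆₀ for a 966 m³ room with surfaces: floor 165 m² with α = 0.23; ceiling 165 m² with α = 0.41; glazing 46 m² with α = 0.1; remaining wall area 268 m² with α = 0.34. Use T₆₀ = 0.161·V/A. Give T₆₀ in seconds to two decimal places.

0.77 s

Total absorption A = 165·0.23 + 165·0.41 + 46·0.1 + 268·0.34 = 201.32 m² sabins.
T₆₀ = 0.161 × 966 / 201.32 = 0.773 s.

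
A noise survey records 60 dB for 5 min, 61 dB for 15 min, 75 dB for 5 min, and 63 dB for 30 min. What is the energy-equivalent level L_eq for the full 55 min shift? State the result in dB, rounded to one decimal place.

The energy average is taken in the linear domain: L_eq = 10·log₁₀[(Σ tᵢ·10^(Lᵢ/10))/T], T = 55 min.
Σ tᵢ·10^(Lᵢ/10) = 5·10^(60/10) + 15·10^(61/10) + 5·10^(75/10) + 30·10^(63/10) = 2.419e+08.
L_eq = 10·log₁₀(2.419e+08/55) = 66.43 dB.

66.4 dB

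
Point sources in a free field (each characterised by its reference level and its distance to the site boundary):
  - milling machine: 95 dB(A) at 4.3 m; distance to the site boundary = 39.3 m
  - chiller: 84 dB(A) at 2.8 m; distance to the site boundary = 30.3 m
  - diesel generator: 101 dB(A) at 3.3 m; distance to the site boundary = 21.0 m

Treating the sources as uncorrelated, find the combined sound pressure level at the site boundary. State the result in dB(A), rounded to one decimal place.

Apply inverse-square spreading to bring every level to the receiver, then sum 10^(L/10).
milling machine: 95 − 20·log₁₀(39.3/4.3) = 95 − 19.22 = 75.78 dB(A).
chiller: 84 − 20·log₁₀(30.3/2.8) = 84 − 20.69 = 63.31 dB(A).
diesel generator: 101 − 20·log₁₀(21.0/3.3) = 101 − 16.07 = 84.93 dB(A).
Σ 10^(L/10) = 3.509e+08 → L_total = 10·log₁₀(3.509e+08) = 85.45 dB(A).

85.5 dB(A)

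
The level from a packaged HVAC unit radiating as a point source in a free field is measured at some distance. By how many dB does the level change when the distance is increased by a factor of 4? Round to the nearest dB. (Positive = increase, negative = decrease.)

With spherical spreading the level changes by −20·log₁₀(r₂/r₁).
ΔL = −20·log₁₀(4) = -12.04 dB.

-12 dB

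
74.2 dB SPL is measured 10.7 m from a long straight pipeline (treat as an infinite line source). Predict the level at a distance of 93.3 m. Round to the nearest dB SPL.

Line-source attenuation: ΔL = 10·log₁₀(r₂/r₁) = 10·log₁₀(93.3/10.7) = 9.405 dB.
L₂ = 74.2 − 10·log₁₀(93.3/10.7) = 74.2 − 9.405 = 64.80 dB SPL.

65 dB SPL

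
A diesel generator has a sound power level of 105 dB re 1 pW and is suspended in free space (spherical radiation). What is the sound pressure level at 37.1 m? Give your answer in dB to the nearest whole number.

63 dB

L_p = L_w − 10·log₁₀(4π·r²) with r = 37.1 m.
4π·r² = 1.73e+04 m², 10·log₁₀ of that is 42.380 dB.
L_p = 105 − 42.380 = 62.62 dB.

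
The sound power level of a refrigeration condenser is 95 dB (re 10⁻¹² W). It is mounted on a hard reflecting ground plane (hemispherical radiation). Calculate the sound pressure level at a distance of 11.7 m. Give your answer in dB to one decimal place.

L_p = L_w − 10·log₁₀(2π·r²) with r = 11.7 m.
2π·r² = 860.1 m², 10·log₁₀ of that is 29.346 dB.
L_p = 95 − 29.346 = 65.65 dB.

65.7 dB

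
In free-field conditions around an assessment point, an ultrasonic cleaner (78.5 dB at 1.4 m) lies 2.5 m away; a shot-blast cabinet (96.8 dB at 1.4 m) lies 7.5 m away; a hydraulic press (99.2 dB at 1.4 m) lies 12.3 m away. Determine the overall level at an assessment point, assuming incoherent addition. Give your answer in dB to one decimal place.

Propagate each source to the receiver with L = L_ref − 20·log₁₀(r/r_ref), then add intensities.
ultrasonic cleaner: 78.5 − 20·log₁₀(2.5/1.4) = 78.5 − 5.04 = 73.46 dB.
shot-blast cabinet: 96.8 − 20·log₁₀(7.5/1.4) = 96.8 − 14.58 = 82.22 dB.
hydraulic press: 99.2 − 20·log₁₀(12.3/1.4) = 99.2 − 18.88 = 80.32 dB.
Σ 10^(L/10) = 2.967e+08 → L_total = 10·log₁₀(2.967e+08) = 84.72 dB.

84.7 dB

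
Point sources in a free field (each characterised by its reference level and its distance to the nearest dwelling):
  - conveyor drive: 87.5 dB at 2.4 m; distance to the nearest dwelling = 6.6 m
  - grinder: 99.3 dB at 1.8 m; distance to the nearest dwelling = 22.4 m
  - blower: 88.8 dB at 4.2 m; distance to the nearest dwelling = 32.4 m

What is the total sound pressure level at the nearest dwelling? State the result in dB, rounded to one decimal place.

First find each source's level at the receiver (point-source: −20·log₁₀(r/r_ref)), then combine on an intensity basis.
conveyor drive: 87.5 − 20·log₁₀(6.6/2.4) = 87.5 − 8.79 = 78.71 dB.
grinder: 99.3 − 20·log₁₀(22.4/1.8) = 99.3 − 21.90 = 77.40 dB.
blower: 88.8 − 20·log₁₀(32.4/4.2) = 88.8 − 17.75 = 71.05 dB.
Σ 10^(L/10) = 1.421e+08 → L_total = 10·log₁₀(1.421e+08) = 81.52 dB.

81.5 dB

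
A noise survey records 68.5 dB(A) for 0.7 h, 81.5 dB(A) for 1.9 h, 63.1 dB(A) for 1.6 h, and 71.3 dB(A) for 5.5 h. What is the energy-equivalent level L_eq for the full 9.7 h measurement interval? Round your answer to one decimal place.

Weight each interval's intensity by its duration and average over T = 9.7 h:
Σ tᵢ·10^(Lᵢ/10) = 0.7·10^(68.5/10) + 1.9·10^(81.5/10) + 1.6·10^(63.1/10) + 5.5·10^(71.3/10) = 3.508e+08.
L_eq = 10·log₁₀(3.508e+08/9.7) = 75.58 dB(A).

75.6 dB(A)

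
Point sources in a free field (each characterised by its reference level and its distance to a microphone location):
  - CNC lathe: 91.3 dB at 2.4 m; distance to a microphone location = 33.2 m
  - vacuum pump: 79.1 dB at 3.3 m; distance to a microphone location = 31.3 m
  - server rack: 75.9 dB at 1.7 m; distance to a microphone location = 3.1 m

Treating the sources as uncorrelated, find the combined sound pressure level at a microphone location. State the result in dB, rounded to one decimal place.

72.9 dB

First find each source's level at the receiver (point-source: −20·log₁₀(r/r_ref)), then combine on an intensity basis.
CNC lathe: 91.3 − 20·log₁₀(33.2/2.4) = 91.3 − 22.82 = 68.48 dB.
vacuum pump: 79.1 − 20·log₁₀(31.3/3.3) = 79.1 − 19.54 = 59.56 dB.
server rack: 75.9 − 20·log₁₀(3.1/1.7) = 75.9 − 5.22 = 70.68 dB.
Σ 10^(L/10) = 1.965e+07 → L_total = 10·log₁₀(1.965e+07) = 72.93 dB.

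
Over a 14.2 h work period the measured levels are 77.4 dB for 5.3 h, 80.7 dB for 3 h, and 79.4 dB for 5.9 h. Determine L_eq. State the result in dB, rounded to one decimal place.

79.1 dB

The energy average is taken in the linear domain: L_eq = 10·log₁₀[(Σ tᵢ·10^(Lᵢ/10))/T], T = 14.2 h.
Σ tᵢ·10^(Lᵢ/10) = 5.3·10^(77.4/10) + 3·10^(80.7/10) + 5.9·10^(79.4/10) = 1.158e+09.
L_eq = 10·log₁₀(1.158e+09/14.2) = 79.11 dB.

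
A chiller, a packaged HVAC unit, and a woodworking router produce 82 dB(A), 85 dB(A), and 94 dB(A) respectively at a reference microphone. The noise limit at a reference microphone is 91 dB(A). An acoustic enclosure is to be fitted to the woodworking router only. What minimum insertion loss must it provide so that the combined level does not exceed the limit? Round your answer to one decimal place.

5.1 dB

Fixed contribution from the other sources: Σ 10^(L/10) = 10^(82/10) + 10^(85/10) = 4.747e+08 (86.76 dB(A)).
To meet 91 dB(A) overall, the treated woodworking router may contribute at most 10^(91/10) − 4.747e+08 = 7.842e+08, i.e. 88.94 dB(A).
Required insertion loss = 94 − 88.94 = 5.06 dB.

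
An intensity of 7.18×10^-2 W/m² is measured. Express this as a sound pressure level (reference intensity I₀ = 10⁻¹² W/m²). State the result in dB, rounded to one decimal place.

108.6 dB

Dividing by I₀ shifts the exponent by 12: I/I₀ = 7.18×10^10.
L = 10·(0.8561 + 10) = 108.56 dB.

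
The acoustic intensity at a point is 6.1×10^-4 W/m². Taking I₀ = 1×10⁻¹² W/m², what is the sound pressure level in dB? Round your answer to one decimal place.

87.9 dB

Dividing by I₀ shifts the exponent by 12: I/I₀ = 6.1×10^8.
L = 10·(0.7853 + 8) = 87.85 dB.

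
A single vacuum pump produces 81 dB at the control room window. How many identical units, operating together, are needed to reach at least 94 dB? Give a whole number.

Need L₁ + 10·log₁₀ N ≥ 94, i.e. log₁₀ N ≥ 1.30.
N ≥ 10^(13.0/10) = 19.953, so N = 20.

20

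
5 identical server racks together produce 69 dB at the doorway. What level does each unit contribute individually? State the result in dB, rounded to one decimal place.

62.0 dB

For N identical incoherent sources L_total = L₁ + 10·log₁₀ N, so L₁ = 69 − 10·log₁₀(5) = 69 − 6.990.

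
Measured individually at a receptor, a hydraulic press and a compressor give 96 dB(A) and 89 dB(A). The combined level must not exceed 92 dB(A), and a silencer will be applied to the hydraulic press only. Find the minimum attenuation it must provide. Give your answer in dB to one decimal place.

Fixed contribution from the other source: Σ 10^(L/10) = 10^(89/10) = 7.943e+08 (89.00 dB(A)).
The limit corresponds to 10^(92/10) = 1.585e+09; subtracting the fixed part leaves 7.906e+08 for the hydraulic press, i.e. 88.98 dB(A).
Required insertion loss = 96 − 88.98 = 7.02 dB.

7.0 dB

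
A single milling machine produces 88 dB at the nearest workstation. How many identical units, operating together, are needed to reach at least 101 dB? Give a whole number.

Need L₁ + 10·log₁₀ N ≥ 101, i.e. log₁₀ N ≥ 1.30.
N ≥ 10^(13.0/10) = 19.953, so N = 20.

20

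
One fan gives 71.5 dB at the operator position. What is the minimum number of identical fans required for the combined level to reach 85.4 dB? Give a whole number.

Need L₁ + 10·log₁₀ N ≥ 85.4, i.e. log₁₀ N ≥ 1.39.
N ≥ 10^(13.9/10) = 24.547, so N = 25.

25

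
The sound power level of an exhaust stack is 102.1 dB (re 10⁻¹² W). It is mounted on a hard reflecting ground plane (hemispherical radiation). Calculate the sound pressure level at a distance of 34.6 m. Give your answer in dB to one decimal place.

63.3 dB

L_p = L_w − 10·log₁₀(2π·r²) with r = 34.6 m.
2π·r² = 7522 m², 10·log₁₀ of that is 38.763 dB.
L_p = 102.1 − 38.763 = 63.34 dB.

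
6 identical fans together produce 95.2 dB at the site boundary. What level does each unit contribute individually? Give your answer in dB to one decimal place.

87.4 dB

For N identical incoherent sources L_total = L₁ + 10·log₁₀ N, so L₁ = 95.2 − 10·log₁₀(6) = 95.2 − 7.782.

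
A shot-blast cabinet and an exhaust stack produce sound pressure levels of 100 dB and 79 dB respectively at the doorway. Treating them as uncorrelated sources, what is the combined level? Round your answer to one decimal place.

100.0 dB

Incoherent sources combine by intensity addition: L_total = 10·log₁₀(Σ 10^(L_i/10)).
Σ 10^(L/10) = 10^(100/10) + 10^(79/10) = 1.008e+10.
L_total = 10·log₁₀(1.008e+10) = 100.03 dB.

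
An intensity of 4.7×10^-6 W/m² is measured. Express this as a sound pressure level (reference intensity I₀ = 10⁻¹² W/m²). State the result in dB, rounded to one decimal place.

L = 10·log₁₀(I/I₀) = 10·log₁₀(4.7×10^-6/10⁻¹²) = 10·log₁₀(4.7×10^6).
L = 10·(0.6721 + 6) = 66.72 dB.

66.7 dB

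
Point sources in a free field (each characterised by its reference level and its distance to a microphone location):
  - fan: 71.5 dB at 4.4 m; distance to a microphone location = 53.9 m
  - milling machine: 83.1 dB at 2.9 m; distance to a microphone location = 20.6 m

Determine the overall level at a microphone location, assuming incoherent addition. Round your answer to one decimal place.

66.2 dB

First find each source's level at the receiver (point-source: −20·log₁₀(r/r_ref)), then combine on an intensity basis.
fan: 71.5 − 20·log₁₀(53.9/4.4) = 71.5 − 21.76 = 49.74 dB.
milling machine: 83.1 − 20·log₁₀(20.6/2.9) = 83.1 − 17.03 = 66.07 dB.
Σ 10^(L/10) = 4.140e+06 → L_total = 10·log₁₀(4.140e+06) = 66.17 dB.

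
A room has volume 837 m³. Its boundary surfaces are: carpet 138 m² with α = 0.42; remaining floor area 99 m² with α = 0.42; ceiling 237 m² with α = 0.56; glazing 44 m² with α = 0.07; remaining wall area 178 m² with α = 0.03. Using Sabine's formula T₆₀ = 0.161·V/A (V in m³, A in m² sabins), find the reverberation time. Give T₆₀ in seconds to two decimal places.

Summing Sᵢαᵢ: 138·0.42 + 99·0.42 + 237·0.56 + 44·0.07 + 178·0.03 = 240.68 m².
T₆₀ = 0.161 × 837 / 240.68 = 0.560 s.

0.56 s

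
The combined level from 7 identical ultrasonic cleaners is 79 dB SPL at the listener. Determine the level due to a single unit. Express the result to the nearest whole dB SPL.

71 dB SPL

Dividing the total intensity by 7 lowers the level by 10·log₁₀ 7 = 8.451 dB: L₁ = 79 − 8.451.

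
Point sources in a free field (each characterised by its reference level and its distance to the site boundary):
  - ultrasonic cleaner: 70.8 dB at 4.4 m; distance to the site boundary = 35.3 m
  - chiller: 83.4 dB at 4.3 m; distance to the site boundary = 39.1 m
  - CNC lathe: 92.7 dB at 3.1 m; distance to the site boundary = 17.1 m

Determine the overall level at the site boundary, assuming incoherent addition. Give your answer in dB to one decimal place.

78.1 dB

Propagate each source to the receiver with L = L_ref − 20·log₁₀(r/r_ref), then add intensities.
ultrasonic cleaner: 70.8 − 20·log₁₀(35.3/4.4) = 70.8 − 18.09 = 52.71 dB.
chiller: 83.4 − 20·log₁₀(39.1/4.3) = 83.4 − 19.17 = 64.23 dB.
CNC lathe: 92.7 − 20·log₁₀(17.1/3.1) = 92.7 − 14.83 = 77.87 dB.
Σ 10^(L/10) = 6.403e+07 → L_total = 10·log₁₀(6.403e+07) = 78.06 dB.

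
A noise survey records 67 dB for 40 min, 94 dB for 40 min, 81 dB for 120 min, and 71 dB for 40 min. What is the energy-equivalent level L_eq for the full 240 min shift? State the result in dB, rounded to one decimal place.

L_eq = 10·log₁₀[(1/T)·Σ tᵢ·10^(Lᵢ/10)] with T = 240 min.
Σ tᵢ·10^(Lᵢ/10) = 40·10^(67/10) + 40·10^(94/10) + 120·10^(81/10) + 40·10^(71/10) = 1.163e+11.
L_eq = 10·log₁₀(1.163e+11/240) = 86.85 dB.

86.9 dB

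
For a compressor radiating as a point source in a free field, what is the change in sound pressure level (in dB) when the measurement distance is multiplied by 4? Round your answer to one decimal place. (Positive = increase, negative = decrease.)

-12.0 dB

Point-source spreading: ΔL = −20·log₁₀(r₂/r₁).
ΔL = −20·log₁₀(4) = -12.04 dB.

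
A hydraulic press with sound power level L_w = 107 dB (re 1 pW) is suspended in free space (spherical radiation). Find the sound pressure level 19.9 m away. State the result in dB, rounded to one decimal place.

Free-field spherical radiation: L_p = L_w − 10·log₁₀(4π·r²), r = 19.9 m.
4π·r² = 4976 m², 10·log₁₀ of that is 36.969 dB.
L_p = 107 − 36.969 = 70.03 dB.

70.0 dB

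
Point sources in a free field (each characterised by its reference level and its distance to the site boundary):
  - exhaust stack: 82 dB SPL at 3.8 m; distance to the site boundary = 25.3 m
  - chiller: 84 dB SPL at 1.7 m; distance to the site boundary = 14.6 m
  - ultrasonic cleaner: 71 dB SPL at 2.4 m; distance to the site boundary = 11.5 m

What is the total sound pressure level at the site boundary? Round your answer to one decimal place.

68.8 dB SPL

Propagate each source to the receiver with L = L_ref − 20·log₁₀(r/r_ref), then add intensities.
exhaust stack: 82 − 20·log₁₀(25.3/3.8) = 82 − 16.47 = 65.53 dB SPL.
chiller: 84 − 20·log₁₀(14.6/1.7) = 84 − 18.68 = 65.32 dB SPL.
ultrasonic cleaner: 71 − 20·log₁₀(11.5/2.4) = 71 − 13.61 = 57.39 dB SPL.
Σ 10^(L/10) = 7.529e+06 → L_total = 10·log₁₀(7.529e+06) = 68.77 dB SPL.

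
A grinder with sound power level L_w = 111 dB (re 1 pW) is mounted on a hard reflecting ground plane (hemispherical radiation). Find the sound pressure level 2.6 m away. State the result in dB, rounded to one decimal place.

94.7 dB

Free-field hemispherical radiation: L_p = L_w − 10·log₁₀(2π·r²), r = 2.6 m.
2π·r² = 42.47 m², 10·log₁₀ of that is 16.281 dB.
L_p = 111 − 16.281 = 94.72 dB.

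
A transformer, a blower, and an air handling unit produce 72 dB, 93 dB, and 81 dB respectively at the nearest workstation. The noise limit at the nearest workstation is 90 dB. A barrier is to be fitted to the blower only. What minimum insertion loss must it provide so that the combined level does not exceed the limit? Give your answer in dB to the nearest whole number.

4 dB

Fixed contribution from the other sources: Σ 10^(L/10) = 10^(72/10) + 10^(81/10) = 1.417e+08 (81.51 dB).
The limit corresponds to 10^(90/10) = 1.000e+09; subtracting the fixed part leaves 8.583e+08 for the blower, i.e. 89.34 dB.
So the blower must be reduced from 93 to 89.34 dB: IL = 3.66 dB.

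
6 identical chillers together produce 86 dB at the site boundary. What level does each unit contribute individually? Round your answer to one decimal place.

For N identical incoherent sources L_total = L₁ + 10·log₁₀ N, so L₁ = 86 − 10·log₁₀(6) = 86 − 7.782.

78.2 dB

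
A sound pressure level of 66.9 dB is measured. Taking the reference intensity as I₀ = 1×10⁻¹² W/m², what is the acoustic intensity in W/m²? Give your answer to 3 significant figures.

L = 10·log₁₀(I/I₀) ⇒ I = I₀·10^(L/10) = 10⁻¹² × 10^6.69.

4.90e-06 W/m²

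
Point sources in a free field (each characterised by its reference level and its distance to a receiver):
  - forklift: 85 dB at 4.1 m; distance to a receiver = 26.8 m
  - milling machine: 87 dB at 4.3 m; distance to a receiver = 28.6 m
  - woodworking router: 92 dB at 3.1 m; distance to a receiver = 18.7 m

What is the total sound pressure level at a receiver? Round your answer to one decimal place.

77.9 dB

First find each source's level at the receiver (point-source: −20·log₁₀(r/r_ref)), then combine on an intensity basis.
forklift: 85 − 20·log₁₀(26.8/4.1) = 85 − 16.31 = 68.69 dB.
milling machine: 87 − 20·log₁₀(28.6/4.3) = 87 − 16.46 = 70.54 dB.
woodworking router: 92 − 20·log₁₀(18.7/3.1) = 92 − 15.61 = 76.39 dB.
Σ 10^(L/10) = 6.229e+07 → L_total = 10·log₁₀(6.229e+07) = 77.94 dB.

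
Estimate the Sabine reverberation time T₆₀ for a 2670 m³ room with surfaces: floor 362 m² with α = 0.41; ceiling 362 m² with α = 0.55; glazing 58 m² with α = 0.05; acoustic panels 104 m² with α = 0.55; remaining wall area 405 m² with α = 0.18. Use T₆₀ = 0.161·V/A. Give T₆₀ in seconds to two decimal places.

Summing Sᵢαᵢ: 362·0.41 + 362·0.55 + 58·0.05 + 104·0.55 + 405·0.18 = 480.52 m².
T₆₀ = 0.161·V/A = 0.161·2670/480.52 = 0.895 s.

0.89 s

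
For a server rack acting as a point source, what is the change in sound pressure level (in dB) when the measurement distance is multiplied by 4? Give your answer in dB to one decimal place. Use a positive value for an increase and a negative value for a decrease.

Point-source spreading: ΔL = −20·log₁₀(r₂/r₁).
ΔL = −20·log₁₀(4) = -12.04 dB.

-12.0 dB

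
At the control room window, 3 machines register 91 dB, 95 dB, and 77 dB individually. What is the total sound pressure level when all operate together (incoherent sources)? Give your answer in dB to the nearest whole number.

For uncorrelated sources the intensities add, so convert each level to linear form, sum, and take 10·log₁₀ of the total.
Σ 10^(L/10) = 10^(91/10) + 10^(95/10) + 10^(77/10) = 4.471e+09.
L_total = 10·log₁₀(4.471e+09) = 96.50 dB.

97 dB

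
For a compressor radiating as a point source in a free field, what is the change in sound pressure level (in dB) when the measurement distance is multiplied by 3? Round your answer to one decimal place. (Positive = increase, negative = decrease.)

-9.5 dB

Point-source spreading: ΔL = −20·log₁₀(r₂/r₁).
ΔL = −20·log₁₀(3) = -9.54 dB.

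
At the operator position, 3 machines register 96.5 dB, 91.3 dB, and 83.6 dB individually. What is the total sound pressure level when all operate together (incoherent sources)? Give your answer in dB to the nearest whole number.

For uncorrelated sources the intensities add, so convert each level to linear form, sum, and take 10·log₁₀ of the total.
Σ 10^(L/10) = 10^(96.5/10) + 10^(91.3/10) + 10^(83.6/10) = 6.045e+09.
L_total = 10·log₁₀(6.045e+09) = 97.81 dB.

98 dB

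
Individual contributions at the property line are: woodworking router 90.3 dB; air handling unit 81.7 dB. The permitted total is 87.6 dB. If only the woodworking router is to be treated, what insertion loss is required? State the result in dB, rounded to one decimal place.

4.0 dB

Fixed contribution from the other source: Σ 10^(L/10) = 10^(81.7/10) = 1.479e+08 (81.70 dB).
To meet 87.6 dB overall, the treated woodworking router may contribute at most 10^(87.6/10) − 1.479e+08 = 4.275e+08, i.e. 86.31 dB.
Required insertion loss = 90.3 − 86.31 = 3.99 dB.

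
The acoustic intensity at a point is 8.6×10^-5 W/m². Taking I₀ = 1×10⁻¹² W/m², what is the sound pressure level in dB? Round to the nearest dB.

I/I₀ = 8.6×10^-5/10⁻¹² = 8.6×10^7, and L = 10·log₁₀(I/I₀).
L = 10·(0.9345 + 7) = 79.34 dB.

79 dB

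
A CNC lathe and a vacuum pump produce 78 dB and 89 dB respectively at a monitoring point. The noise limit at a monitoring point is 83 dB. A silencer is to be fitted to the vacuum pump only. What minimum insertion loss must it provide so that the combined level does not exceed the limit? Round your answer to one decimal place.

Fixed contribution from the other source: Σ 10^(L/10) = 10^(78/10) = 6.310e+07 (78.00 dB).
To meet 83 dB overall, the treated vacuum pump may contribute at most 10^(83/10) − 6.310e+07 = 1.364e+08, i.e. 81.35 dB.
So the vacuum pump must be reduced from 89 to 81.35 dB: IL = 7.65 dB.

7.7 dB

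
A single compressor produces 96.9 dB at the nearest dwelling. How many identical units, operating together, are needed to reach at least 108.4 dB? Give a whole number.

The shortfall is 108.4 − 96.9 = 11.5 dB, and N units add 10·log₁₀ N, so need 10·log₁₀ N ≥ 11.5.
N ≥ 10^(11.5/10) = 14.125, so N = 15.

15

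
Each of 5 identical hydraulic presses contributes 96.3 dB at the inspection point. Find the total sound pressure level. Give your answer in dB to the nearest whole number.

L_total = L₁ + 10·log₁₀ N for N identical incoherent sources.
L_total = 96.3 + 10·log₁₀(5) = 96.3 + 6.990 = 103.29 dB.

103 dB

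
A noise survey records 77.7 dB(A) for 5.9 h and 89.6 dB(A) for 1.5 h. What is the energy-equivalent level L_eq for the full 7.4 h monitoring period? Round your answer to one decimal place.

L_eq = 10·log₁₀[(1/T)·Σ tᵢ·10^(Lᵢ/10)] with T = 7.4 h.
Σ tᵢ·10^(Lᵢ/10) = 5.9·10^(77.7/10) + 1.5·10^(89.6/10) = 1.715e+09.
L_eq = 10·log₁₀(1.715e+09/7.4) = 83.65 dB(A).

83.7 dB(A)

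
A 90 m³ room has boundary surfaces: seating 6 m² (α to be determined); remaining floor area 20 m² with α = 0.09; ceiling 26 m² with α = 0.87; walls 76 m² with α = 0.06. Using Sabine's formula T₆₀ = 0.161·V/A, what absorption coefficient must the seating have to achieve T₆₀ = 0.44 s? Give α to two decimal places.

Required total absorption A = 0.161·90/0.44 = 32.93 m².
Absorption from the other surfaces = 20·0.09 + 26·0.87 + 76·0.06 = 28.98 m², so the seating must supply 3.95 m² over 6 m².
α = 3.95/6 = 0.659.

0.66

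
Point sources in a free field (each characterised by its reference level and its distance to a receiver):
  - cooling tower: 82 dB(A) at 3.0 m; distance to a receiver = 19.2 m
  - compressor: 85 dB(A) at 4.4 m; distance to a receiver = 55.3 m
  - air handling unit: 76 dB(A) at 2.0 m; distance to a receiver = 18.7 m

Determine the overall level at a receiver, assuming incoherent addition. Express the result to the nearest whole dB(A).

First find each source's level at the receiver (point-source: −20·log₁₀(r/r_ref)), then combine on an intensity basis.
cooling tower: 82 − 20·log₁₀(19.2/3.0) = 82 − 16.12 = 65.88 dB(A).
compressor: 85 − 20·log₁₀(55.3/4.4) = 85 − 21.99 = 63.01 dB(A).
air handling unit: 76 − 20·log₁₀(18.7/2.0) = 76 − 19.42 = 56.58 dB(A).
Σ 10^(L/10) = 6.327e+06 → L_total = 10·log₁₀(6.327e+06) = 68.01 dB(A).

68 dB(A)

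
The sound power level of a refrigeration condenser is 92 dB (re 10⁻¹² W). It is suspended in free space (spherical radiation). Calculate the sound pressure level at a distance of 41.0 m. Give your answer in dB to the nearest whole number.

49 dB

The power spreads over a sphere of area 4π·r², so L_p = L_w − 10·log₁₀(4π·r²).
4π·r² = 2.112e+04 m², 10·log₁₀ of that is 43.248 dB.
L_p = 92 − 43.248 = 48.75 dB.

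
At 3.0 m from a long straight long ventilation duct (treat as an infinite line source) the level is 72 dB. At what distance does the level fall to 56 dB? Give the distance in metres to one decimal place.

The 16.0 dB drop corresponds to a distance ratio of 10^(16.0/10) for a line source.
r₂ = 3.0·10^((72−56)/10) = 3.0·10^(16.0/10) = 119.43 m.

119.4 m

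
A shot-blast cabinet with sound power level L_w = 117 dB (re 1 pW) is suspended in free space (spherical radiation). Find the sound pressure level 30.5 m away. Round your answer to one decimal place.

The power spreads over a sphere of area 4π·r², so L_p = L_w − 10·log₁₀(4π·r²).
4π·r² = 1.169e+04 m², 10·log₁₀ of that is 40.678 dB.
L_p = 117 − 40.678 = 76.32 dB.

76.3 dB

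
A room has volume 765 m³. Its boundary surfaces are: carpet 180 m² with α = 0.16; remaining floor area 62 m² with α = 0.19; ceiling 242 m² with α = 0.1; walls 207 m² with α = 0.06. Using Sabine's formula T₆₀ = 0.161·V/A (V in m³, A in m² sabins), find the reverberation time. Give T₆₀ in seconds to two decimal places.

1.60 s

Total absorption A = 180·0.16 + 62·0.19 + 242·0.1 + 207·0.06 = 77.20 m² sabins.
T₆₀ = 0.161 × 765 / 77.20 = 1.595 s.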